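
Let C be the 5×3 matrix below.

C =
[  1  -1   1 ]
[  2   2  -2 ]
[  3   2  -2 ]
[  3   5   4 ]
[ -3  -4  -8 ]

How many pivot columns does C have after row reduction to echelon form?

Row reduce to echelon form.
R2 ← R2 − (2)·R1: [0, 4, -4]
R3 ← R3 − (3)·R1: [0, 5, -5]
R4 ← R4 − (3)·R1: [0, 8, 1]
R5 ← R5 + (3)·R1: [0, -7, -5]
R3 ← R3 − (5/4)·R2: [0, 0, 0]
R4 ← R4 − (2)·R2: [0, 0, 9]
R5 ← R5 + (7/4)·R2: [0, 0, -12]
Swap R3 ↔ R4
R5 ← R5 + (4/3)·R3: [0, 0, 0]
Echelon form has 3 nonzero rows, so rank(C) = 3.
Each nonzero row contributes one pivot column: 3 pivot columns.

3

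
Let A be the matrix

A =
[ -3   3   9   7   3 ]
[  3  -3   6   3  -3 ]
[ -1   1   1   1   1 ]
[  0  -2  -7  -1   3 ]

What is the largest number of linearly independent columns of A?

3

Row reduce to echelon form.
R2 ← R2 + R1: [0, 0, 15, 10, 0]
R3 ← R3 − (1/3)·R1: [0, 0, -2, -4/3, 0]
Swap R2 ↔ R4
R4 ← R4 + (15/2)·R3: [0, 0, 0, 0, 0]
Echelon form has 3 nonzero rows, so rank(A) = 3.
The rank gives the maximum number of linearly independent columns: 3.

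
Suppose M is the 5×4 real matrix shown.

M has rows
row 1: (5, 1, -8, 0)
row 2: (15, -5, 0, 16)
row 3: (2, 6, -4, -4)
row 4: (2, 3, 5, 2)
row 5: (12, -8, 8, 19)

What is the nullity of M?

Row reduce to echelon form.
R2 ← R2 − (3)·R1: [0, -8, 24, 16]
R3 ← R3 − (2/5)·R1: [0, 28/5, -4/5, -4]
R4 ← R4 − (2/5)·R1: [0, 13/5, 41/5, 2]
R5 ← R5 − (12/5)·R1: [0, -52/5, 136/5, 19]
R3 ← R3 + (7/10)·R2: [0, 0, 16, 36/5]
R4 ← R4 + (13/40)·R2: [0, 0, 16, 36/5]
R5 ← R5 − (13/10)·R2: [0, 0, -4, -9/5]
R4 ← R4 − R3: [0, 0, 0, 0]
R5 ← R5 + (1/4)·R3: [0, 0, 0, 0]
3 nonzero rows, so rank(M) = 3.
M has 4 columns; by rank–nullity, nullity = 4 − 3 = 1.

1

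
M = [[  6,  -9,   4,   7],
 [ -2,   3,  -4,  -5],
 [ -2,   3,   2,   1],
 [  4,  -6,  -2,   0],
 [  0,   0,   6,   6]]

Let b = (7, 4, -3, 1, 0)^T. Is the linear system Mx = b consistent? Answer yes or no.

Row reduce the augmented matrix [M | b].
R2 ← R2 + (1/3)·R1: [0, 0, -8/3, -8/3, 19/3]
R3 ← R3 + (1/3)·R1: [0, 0, 10/3, 10/3, -2/3]
R4 ← R4 − (2/3)·R1: [0, 0, -14/3, -14/3, -11/3]
R3 ← R3 + (5/4)·R2: [0, 0, 0, 0, 29/4]
R4 ← R4 − (7/4)·R2: [0, 0, 0, 0, -59/4]
R5 ← R5 + (9/4)·R2: [0, 0, 0, 0, 57/4]
R4 ← R4 + (59/29)·R3: [0, 0, 0, 0, 0]
R5 ← R5 − (57/29)·R3: [0, 0, 0, 0, 0]
The echelon form has 3 nonzero rows; the last pivot sits in the augmented column, so rank(M) = 2 but rank([M|b]) = 3.
Since the ranks differ, the system is inconsistent.

no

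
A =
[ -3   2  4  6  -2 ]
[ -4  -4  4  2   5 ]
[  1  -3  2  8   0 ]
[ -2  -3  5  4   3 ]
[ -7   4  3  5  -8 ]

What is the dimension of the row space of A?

5

Row reduce to echelon form.
R2 ← R2 − (4/3)·R1: [0, -20/3, -4/3, -6, 23/3]
R3 ← R3 + (1/3)·R1: [0, -7/3, 10/3, 10, -2/3]
R4 ← R4 − (2/3)·R1: [0, -13/3, 7/3, 0, 13/3]
R5 ← R5 − (7/3)·R1: [0, -2/3, -19/3, -9, -10/3]
R3 ← R3 − (7/20)·R2: [0, 0, 19/5, 121/10, -67/20]
R4 ← R4 − (13/20)·R2: [0, 0, 16/5, 39/10, -13/20]
R5 ← R5 − (1/10)·R2: [0, 0, -31/5, -42/5, -41/10]
R4 ← R4 − (16/19)·R3: [0, 0, 0, -239/38, 165/76]
R5 ← R5 + (31/19)·R3: [0, 0, 0, 431/38, -727/76]
R5 ← R5 + (431/239)·R4: [0, 0, 0, 0, -2701/478]
Echelon form has 5 nonzero rows, so rank(A) = 5.
The row space has dimension equal to the rank: 5.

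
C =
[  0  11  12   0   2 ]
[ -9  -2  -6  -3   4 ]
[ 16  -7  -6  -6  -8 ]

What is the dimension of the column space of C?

3

Row reduce to echelon form.
Swap R1 ↔ R2
R3 ← R3 + (16/9)·R1: [0, -95/9, -50/3, -34/3, -8/9]
R3 ← R3 + (95/99)·R2: [0, 0, -170/33, -34/3, 34/33]
Echelon form has 3 nonzero rows, so rank(C) = 3.
The column space has dimension equal to the rank: 3.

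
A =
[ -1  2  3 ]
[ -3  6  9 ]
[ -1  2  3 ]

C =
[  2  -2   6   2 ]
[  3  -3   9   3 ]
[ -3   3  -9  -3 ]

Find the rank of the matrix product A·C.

First compute AC:
[[ -5,   5, -15,  -5],
 [-15,  15, -45, -15],
 [ -5,   5, -15,  -5]]
Now row reduce the product.
R2 ← R2 − (3)·R1: [0, 0, 0, 0]
R3 ← R3 − R1: [0, 0, 0, 0]
1 nonzero row, so rank(AC) = 1.

1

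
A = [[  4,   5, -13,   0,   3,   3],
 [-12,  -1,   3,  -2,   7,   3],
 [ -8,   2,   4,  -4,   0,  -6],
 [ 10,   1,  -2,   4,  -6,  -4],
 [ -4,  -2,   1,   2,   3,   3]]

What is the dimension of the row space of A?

Row reduce to echelon form.
R2 ← R2 + (3)·R1: [0, 14, -36, -2, 16, 12]
R3 ← R3 + (2)·R1: [0, 12, -22, -4, 6, 0]
R4 ← R4 − (5/2)·R1: [0, -23/2, 61/2, 4, -27/2, -23/2]
R5 ← R5 + R1: [0, 3, -12, 2, 6, 6]
R3 ← R3 − (6/7)·R2: [0, 0, 62/7, -16/7, -54/7, -72/7]
R4 ← R4 + (23/28)·R2: [0, 0, 13/14, 33/14, -5/14, -23/14]
R5 ← R5 − (3/14)·R2: [0, 0, -30/7, 17/7, 18/7, 24/7]
R4 ← R4 − (13/124)·R3: [0, 0, 0, 161/62, 14/31, -35/62]
R5 ← R5 + (15/31)·R3: [0, 0, 0, 41/31, -36/31, -48/31]
R5 ← R5 − (82/161)·R4: [0, 0, 0, 0, -32/23, -29/23]
Echelon form has 5 nonzero rows, so rank(A) = 5.
The row space has dimension equal to the rank: 5.

5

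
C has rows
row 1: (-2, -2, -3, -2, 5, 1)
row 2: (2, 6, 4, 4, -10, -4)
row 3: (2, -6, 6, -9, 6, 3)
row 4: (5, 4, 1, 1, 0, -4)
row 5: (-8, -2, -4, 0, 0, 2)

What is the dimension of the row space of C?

Row reduce to echelon form.
R2 ← R2 + R1: [0, 4, 1, 2, -5, -3]
R3 ← R3 + R1: [0, -8, 3, -11, 11, 4]
R4 ← R4 + (5/2)·R1: [0, -1, -13/2, -4, 25/2, -3/2]
R5 ← R5 − (4)·R1: [0, 6, 8, 8, -20, -2]
R3 ← R3 + (2)·R2: [0, 0, 5, -7, 1, -2]
R4 ← R4 + (1/4)·R2: [0, 0, -25/4, -7/2, 45/4, -9/4]
R5 ← R5 − (3/2)·R2: [0, 0, 13/2, 5, -25/2, 5/2]
R4 ← R4 + (5/4)·R3: [0, 0, 0, -49/4, 25/2, -19/4]
R5 ← R5 − (13/10)·R3: [0, 0, 0, 141/10, -69/5, 51/10]
R5 ← R5 + (282/245)·R4: [0, 0, 0, 0, 144/245, -18/49]
Echelon form has 5 nonzero rows, so rank(C) = 5.
The row space has dimension equal to the rank: 5.

5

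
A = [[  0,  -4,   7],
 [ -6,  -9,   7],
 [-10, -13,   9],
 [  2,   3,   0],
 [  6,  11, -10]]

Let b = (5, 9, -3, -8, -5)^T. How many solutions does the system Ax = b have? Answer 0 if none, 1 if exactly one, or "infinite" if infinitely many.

0

Row reduce the augmented matrix [A | b].
Swap R1 ↔ R2
R3 ← R3 − (5/3)·R1: [0, 2, -8/3, -18]
R4 ← R4 + (1/3)·R1: [0, 0, 7/3, -5]
R5 ← R5 + R1: [0, 2, -3, 4]
R3 ← R3 + (1/2)·R2: [0, 0, 5/6, -31/2]
R5 ← R5 + (1/2)·R2: [0, 0, 1/2, 13/2]
R4 ← R4 − (14/5)·R3: [0, 0, 0, 192/5]
R5 ← R5 − (3/5)·R3: [0, 0, 0, 79/5]
R5 ← R5 − (79/192)·R4: [0, 0, 0, 0]
The echelon form has 4 nonzero rows; the last pivot sits in the augmented column, so rank(A) = 3 but rank([A|b]) = 4.
Since the ranks differ, the system is inconsistent.
It has no solutions.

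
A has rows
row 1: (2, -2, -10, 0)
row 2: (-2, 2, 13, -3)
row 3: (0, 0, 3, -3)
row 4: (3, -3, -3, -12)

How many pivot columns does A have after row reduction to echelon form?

2

Row reduce to echelon form.
R2 ← R2 + R1: [0, 0, 3, -3]
R4 ← R4 − (3/2)·R1: [0, 0, 12, -12]
R3 ← R3 − R2: [0, 0, 0, 0]
R4 ← R4 − (4)·R2: [0, 0, 0, 0]
Echelon form has 2 nonzero rows, so rank(A) = 2.
Each nonzero row contributes one pivot column: 2 pivot columns.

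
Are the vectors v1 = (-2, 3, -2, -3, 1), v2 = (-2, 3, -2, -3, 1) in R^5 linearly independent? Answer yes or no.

Form the matrix with these vectors as rows and row reduce.
R2 ← R2 − R1: [0, 0, 0, 0, 0]
1 nonzero row, so the 2 vectors span a space of dimension 1.
Since 1 < 2, the vectors are linearly dependent.

no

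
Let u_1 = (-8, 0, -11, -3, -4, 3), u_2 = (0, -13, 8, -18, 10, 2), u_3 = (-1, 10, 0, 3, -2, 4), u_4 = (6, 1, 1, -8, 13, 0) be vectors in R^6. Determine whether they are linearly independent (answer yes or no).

Form the matrix with these vectors as rows and row reduce.
R3 ← R3 − (1/8)·R1: [0, 10, 11/8, 27/8, -3/2, 29/8]
R4 ← R4 + (3/4)·R1: [0, 1, -29/4, -41/4, 10, 9/4]
R3 ← R3 + (10/13)·R2: [0, 0, 783/104, -1089/104, 161/26, 537/104]
R4 ← R4 + (1/13)·R2: [0, 0, -345/52, -605/52, 140/13, 125/52]
R4 ← R4 + (230/261)·R3: [0, 0, 0, -605/29, 4235/261, 605/87]
4 nonzero rows, so the 4 vectors span a space of dimension 4.
Since 4 = 4, the vectors are linearly independent.

yes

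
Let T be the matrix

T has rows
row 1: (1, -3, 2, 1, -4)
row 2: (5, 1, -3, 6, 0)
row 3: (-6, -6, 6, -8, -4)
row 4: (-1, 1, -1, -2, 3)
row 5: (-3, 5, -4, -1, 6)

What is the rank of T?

4

Row reduce to echelon form.
R2 ← R2 − (5)·R1: [0, 16, -13, 1, 20]
R3 ← R3 + (6)·R1: [0, -24, 18, -2, -28]
R4 ← R4 + R1: [0, -2, 1, -1, -1]
R5 ← R5 + (3)·R1: [0, -4, 2, 2, -6]
R3 ← R3 + (3/2)·R2: [0, 0, -3/2, -1/2, 2]
R4 ← R4 + (1/8)·R2: [0, 0, -5/8, -7/8, 3/2]
R5 ← R5 + (1/4)·R2: [0, 0, -5/4, 9/4, -1]
R4 ← R4 − (5/12)·R3: [0, 0, 0, -2/3, 2/3]
R5 ← R5 − (5/6)·R3: [0, 0, 0, 8/3, -8/3]
R5 ← R5 + (4)·R4: [0, 0, 0, 0, 0]
Echelon form has 4 nonzero rows, so rank(T) = 4.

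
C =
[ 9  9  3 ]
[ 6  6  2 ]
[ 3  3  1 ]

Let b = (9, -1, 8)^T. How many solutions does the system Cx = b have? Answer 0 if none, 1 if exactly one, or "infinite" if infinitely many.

Row reduce the augmented matrix [C | b].
R2 ← R2 − (2/3)·R1: [0, 0, 0, -7]
R3 ← R3 − (1/3)·R1: [0, 0, 0, 5]
R3 ← R3 + (5/7)·R2: [0, 0, 0, 0]
The echelon form has 2 nonzero rows; the last pivot sits in the augmented column, so rank(C) = 1 but rank([C|b]) = 2.
Since the ranks differ, the system is inconsistent.
It has no solutions.

0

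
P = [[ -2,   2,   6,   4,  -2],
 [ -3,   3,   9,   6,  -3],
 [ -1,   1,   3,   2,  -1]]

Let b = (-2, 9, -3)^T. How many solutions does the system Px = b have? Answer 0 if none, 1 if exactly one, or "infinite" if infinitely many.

Row reduce the augmented matrix [P | b].
R2 ← R2 − (3/2)·R1: [0, 0, 0, 0, 0, 12]
R3 ← R3 − (1/2)·R1: [0, 0, 0, 0, 0, -2]
R3 ← R3 + (1/6)·R2: [0, 0, 0, 0, 0, 0]
The echelon form has 2 nonzero rows; the last pivot sits in the augmented column, so rank(P) = 1 but rank([P|b]) = 2.
Since the ranks differ, the system is inconsistent.
It has no solutions.

0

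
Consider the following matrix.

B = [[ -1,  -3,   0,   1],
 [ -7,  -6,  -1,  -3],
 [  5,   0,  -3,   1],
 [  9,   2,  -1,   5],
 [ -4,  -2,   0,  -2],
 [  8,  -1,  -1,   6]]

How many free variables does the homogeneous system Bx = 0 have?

1

Row reduce to echelon form.
R2 ← R2 − (7)·R1: [0, 15, -1, -10]
R3 ← R3 + (5)·R1: [0, -15, -3, 6]
R4 ← R4 + (9)·R1: [0, -25, -1, 14]
R5 ← R5 − (4)·R1: [0, 10, 0, -6]
R6 ← R6 + (8)·R1: [0, -25, -1, 14]
R3 ← R3 + R2: [0, 0, -4, -4]
R4 ← R4 + (5/3)·R2: [0, 0, -8/3, -8/3]
R5 ← R5 − (2/3)·R2: [0, 0, 2/3, 2/3]
R6 ← R6 + (5/3)·R2: [0, 0, -8/3, -8/3]
R4 ← R4 − (2/3)·R3: [0, 0, 0, 0]
R5 ← R5 + (1/6)·R3: [0, 0, 0, 0]
R6 ← R6 − (2/3)·R3: [0, 0, 0, 0]
3 nonzero rows, so rank(B) = 3.
B has 4 columns; by rank–nullity, nullity = 4 − 3 = 1.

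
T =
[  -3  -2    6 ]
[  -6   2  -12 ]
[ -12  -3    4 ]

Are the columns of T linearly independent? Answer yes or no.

Row reduce T to echelon form.
R2 ← R2 − (2)·R1: [0, 6, -24]
R3 ← R3 − (4)·R1: [0, 5, -20]
R3 ← R3 − (5/6)·R2: [0, 0, 0]
2 pivots among 3 columns.
Only 2 < 3 pivot columns, so the columns are linearly dependent.

no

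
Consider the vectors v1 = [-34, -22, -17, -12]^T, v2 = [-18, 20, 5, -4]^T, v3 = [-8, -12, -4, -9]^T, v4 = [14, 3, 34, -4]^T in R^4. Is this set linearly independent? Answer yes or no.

Form the matrix with these vectors as rows and row reduce.
R2 ← R2 − (9/17)·R1: [0, 538/17, 14, 40/17]
R3 ← R3 − (4/17)·R1: [0, -116/17, 0, -105/17]
R4 ← R4 + (7/17)·R1: [0, -103/17, 27, -152/17]
R3 ← R3 + (58/269)·R2: [0, 0, 812/269, -1525/269]
R4 ← R4 + (103/538)·R2: [0, 0, 7984/269, -2284/269]
R4 ← R4 − (1996/203)·R3: [0, 0, 0, 9592/203]
4 nonzero rows, so the 4 vectors span a space of dimension 4.
Since 4 = 4, the vectors are linearly independent.

yes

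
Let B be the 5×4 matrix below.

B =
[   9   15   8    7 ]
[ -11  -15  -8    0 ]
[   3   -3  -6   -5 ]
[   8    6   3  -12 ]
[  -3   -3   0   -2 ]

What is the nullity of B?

1

Row reduce to echelon form.
R2 ← R2 + (11/9)·R1: [0, 10/3, 16/9, 77/9]
R3 ← R3 − (1/3)·R1: [0, -8, -26/3, -22/3]
R4 ← R4 − (8/9)·R1: [0, -22/3, -37/9, -164/9]
R5 ← R5 + (1/3)·R1: [0, 2, 8/3, 1/3]
R3 ← R3 + (12/5)·R2: [0, 0, -22/5, 66/5]
R4 ← R4 + (11/5)·R2: [0, 0, -1/5, 3/5]
R5 ← R5 − (3/5)·R2: [0, 0, 8/5, -24/5]
R4 ← R4 − (1/22)·R3: [0, 0, 0, 0]
R5 ← R5 + (4/11)·R3: [0, 0, 0, 0]
3 nonzero rows, so rank(B) = 3.
B has 4 columns; by rank–nullity, nullity = 4 − 3 = 1.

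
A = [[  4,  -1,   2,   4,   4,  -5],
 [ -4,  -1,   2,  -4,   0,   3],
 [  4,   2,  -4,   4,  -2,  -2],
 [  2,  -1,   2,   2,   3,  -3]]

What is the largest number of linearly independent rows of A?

Row reduce to echelon form.
R2 ← R2 + R1: [0, -2, 4, 0, 4, -2]
R3 ← R3 − R1: [0, 3, -6, 0, -6, 3]
R4 ← R4 − (1/2)·R1: [0, -1/2, 1, 0, 1, -1/2]
R3 ← R3 + (3/2)·R2: [0, 0, 0, 0, 0, 0]
R4 ← R4 − (1/4)·R2: [0, 0, 0, 0, 0, 0]
Echelon form has 2 nonzero rows, so rank(A) = 2.
The rank gives the maximum number of linearly independent rows: 2.

2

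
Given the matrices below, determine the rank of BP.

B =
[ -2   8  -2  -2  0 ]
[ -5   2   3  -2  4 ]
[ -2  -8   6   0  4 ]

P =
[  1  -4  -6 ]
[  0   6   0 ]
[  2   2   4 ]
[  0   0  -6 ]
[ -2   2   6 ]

First compute BP:
[[ -6,  52,  16],
 [ -7,  46,  78],
 [  2, -20,  60]]
Now row reduce the product.
R2 ← R2 − (7/6)·R1: [0, -44/3, 178/3]
R3 ← R3 + (1/3)·R1: [0, -8/3, 196/3]
R3 ← R3 − (2/11)·R2: [0, 0, 600/11]
3 nonzero rows, so rank(BP) = 3.

3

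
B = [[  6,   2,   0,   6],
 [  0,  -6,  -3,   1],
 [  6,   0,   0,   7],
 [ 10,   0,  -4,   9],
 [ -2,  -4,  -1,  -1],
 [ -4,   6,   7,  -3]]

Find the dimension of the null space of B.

1

Row reduce to echelon form.
R3 ← R3 − R1: [0, -2, 0, 1]
R4 ← R4 − (5/3)·R1: [0, -10/3, -4, -1]
R5 ← R5 + (1/3)·R1: [0, -10/3, -1, 1]
R6 ← R6 + (2/3)·R1: [0, 22/3, 7, 1]
R3 ← R3 − (1/3)·R2: [0, 0, 1, 2/3]
R4 ← R4 − (5/9)·R2: [0, 0, -7/3, -14/9]
R5 ← R5 − (5/9)·R2: [0, 0, 2/3, 4/9]
R6 ← R6 + (11/9)·R2: [0, 0, 10/3, 20/9]
R4 ← R4 + (7/3)·R3: [0, 0, 0, 0]
R5 ← R5 − (2/3)·R3: [0, 0, 0, 0]
R6 ← R6 − (10/3)·R3: [0, 0, 0, 0]
3 nonzero rows, so rank(B) = 3.
B has 4 columns; by rank–nullity, nullity = 4 − 3 = 1.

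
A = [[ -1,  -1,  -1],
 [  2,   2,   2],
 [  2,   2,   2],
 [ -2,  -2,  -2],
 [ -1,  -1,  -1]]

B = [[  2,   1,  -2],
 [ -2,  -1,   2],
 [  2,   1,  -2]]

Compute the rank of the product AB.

1

First compute AB:
[[ -2,  -1,   2],
 [  4,   2,  -4],
 [  4,   2,  -4],
 [ -4,  -2,   4],
 [ -2,  -1,   2]]
Now row reduce the product.
R2 ← R2 + (2)·R1: [0, 0, 0]
R3 ← R3 + (2)·R1: [0, 0, 0]
R4 ← R4 − (2)·R1: [0, 0, 0]
R5 ← R5 − R1: [0, 0, 0]
1 nonzero row, so rank(AB) = 1.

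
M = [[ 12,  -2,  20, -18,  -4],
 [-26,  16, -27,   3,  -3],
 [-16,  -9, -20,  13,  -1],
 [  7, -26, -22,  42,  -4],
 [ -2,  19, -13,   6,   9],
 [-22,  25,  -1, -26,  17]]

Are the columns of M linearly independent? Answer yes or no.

yes

Row reduce M to echelon form.
R2 ← R2 + (13/6)·R1: [0, 35/3, 49/3, -36, -35/3]
R3 ← R3 + (4/3)·R1: [0, -35/3, 20/3, -11, -19/3]
R4 ← R4 − (7/12)·R1: [0, -149/6, -101/3, 105/2, -5/3]
R5 ← R5 + (1/6)·R1: [0, 56/3, -29/3, 3, 25/3]
R6 ← R6 + (11/6)·R1: [0, 64/3, 107/3, -59, 29/3]
R3 ← R3 + R2: [0, 0, 23, -47, -18]
R4 ← R4 + (149/70)·R2: [0, 0, 11/10, -1689/70, -53/2]
R5 ← R5 − (8/5)·R2: [0, 0, -179/5, 303/5, 27]
R6 ← R6 − (64/35)·R2: [0, 0, 29/5, 239/35, 31]
R4 ← R4 − (11/230)·R3: [0, 0, 0, -17614/805, -5897/230]
R5 ← R5 + (179/115)·R3: [0, 0, 0, -1444/115, -117/115]
R6 ← R6 − (29/115)·R3: [0, 0, 0, 15038/805, 4087/115]
R5 ← R5 − (5054/8807)·R4: [0, 0, 0, 0, 120620/8807]
R6 ← R6 + (7519/8807)·R4: [0, 0, 0, 0, 240425/17614]
R6 ← R6 − (295/296)·R5: [0, 0, 0, 0, 0]
5 pivots among 5 columns.
Every column is a pivot column, so the columns are linearly independent.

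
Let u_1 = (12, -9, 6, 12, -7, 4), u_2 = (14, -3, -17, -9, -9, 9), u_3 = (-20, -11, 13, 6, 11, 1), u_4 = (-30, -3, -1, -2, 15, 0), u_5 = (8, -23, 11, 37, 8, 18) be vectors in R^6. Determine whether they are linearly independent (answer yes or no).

Form the matrix with these vectors as rows and row reduce.
R2 ← R2 − (7/6)·R1: [0, 15/2, -24, -23, -5/6, 13/3]
R3 ← R3 + (5/3)·R1: [0, -26, 23, 26, -2/3, 23/3]
R4 ← R4 + (5/2)·R1: [0, -51/2, 14, 28, -5/2, 10]
R5 ← R5 − (2/3)·R1: [0, -17, 7, 29, 38/3, 46/3]
R3 ← R3 + (52/15)·R2: [0, 0, -301/5, -806/15, -32/9, 1021/45]
R4 ← R4 + (17/5)·R2: [0, 0, -338/5, -251/5, -16/3, 371/15]
R5 ← R5 + (34/15)·R2: [0, 0, -237/5, -347/15, 97/9, 1132/45]
R4 ← R4 − (338/301)·R3: [0, 0, 0, 9155/903, -3632/2709, -2017/2709]
R5 ← R5 − (237/301)·R3: [0, 0, 0, 17315/903, 36781/2709, 19751/2709]
R5 ← R5 − (3463/1831)·R4: [0, 0, 0, 0, 29503/1831, 15928/1831]
5 nonzero rows, so the 5 vectors span a space of dimension 5.
Since 5 = 5, the vectors are linearly independent.

yes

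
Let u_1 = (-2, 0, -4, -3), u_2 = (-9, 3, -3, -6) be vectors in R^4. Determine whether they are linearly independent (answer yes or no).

yes

Form the matrix with these vectors as rows and row reduce.
R2 ← R2 − (9/2)·R1: [0, 3, 15, 15/2]
2 nonzero rows, so the 2 vectors span a space of dimension 2.
Since 2 = 2, the vectors are linearly independent.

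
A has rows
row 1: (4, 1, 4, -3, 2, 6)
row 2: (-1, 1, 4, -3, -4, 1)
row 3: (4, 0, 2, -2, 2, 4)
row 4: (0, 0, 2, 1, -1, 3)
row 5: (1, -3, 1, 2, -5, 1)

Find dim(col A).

Row reduce to echelon form.
R2 ← R2 + (1/4)·R1: [0, 5/4, 5, -15/4, -7/2, 5/2]
R3 ← R3 − R1: [0, -1, -2, 1, 0, -2]
R5 ← R5 − (1/4)·R1: [0, -13/4, 0, 11/4, -11/2, -1/2]
R3 ← R3 + (4/5)·R2: [0, 0, 2, -2, -14/5, 0]
R5 ← R5 + (13/5)·R2: [0, 0, 13, -7, -73/5, 6]
R4 ← R4 − R3: [0, 0, 0, 3, 9/5, 3]
R5 ← R5 − (13/2)·R3: [0, 0, 0, 6, 18/5, 6]
R5 ← R5 − (2)·R4: [0, 0, 0, 0, 0, 0]
Echelon form has 4 nonzero rows, so rank(A) = 4.
The column space has dimension equal to the rank: 4.

4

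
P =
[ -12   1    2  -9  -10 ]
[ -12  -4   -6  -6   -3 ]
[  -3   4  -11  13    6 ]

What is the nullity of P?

2

Row reduce to echelon form.
R2 ← R2 − R1: [0, -5, -8, 3, 7]
R3 ← R3 − (1/4)·R1: [0, 15/4, -23/2, 61/4, 17/2]
R3 ← R3 + (3/4)·R2: [0, 0, -35/2, 35/2, 55/4]
3 nonzero rows, so rank(P) = 3.
P has 5 columns; by rank–nullity, nullity = 5 − 3 = 2.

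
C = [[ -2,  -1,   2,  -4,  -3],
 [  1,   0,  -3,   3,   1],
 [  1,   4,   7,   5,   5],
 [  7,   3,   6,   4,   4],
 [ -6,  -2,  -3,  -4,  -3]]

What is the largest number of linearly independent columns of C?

4

Row reduce to echelon form.
R2 ← R2 + (1/2)·R1: [0, -1/2, -2, 1, -1/2]
R3 ← R3 + (1/2)·R1: [0, 7/2, 8, 3, 7/2]
R4 ← R4 + (7/2)·R1: [0, -1/2, 13, -10, -13/2]
R5 ← R5 − (3)·R1: [0, 1, -9, 8, 6]
R3 ← R3 + (7)·R2: [0, 0, -6, 10, 0]
R4 ← R4 − R2: [0, 0, 15, -11, -6]
R5 ← R5 + (2)·R2: [0, 0, -13, 10, 5]
R4 ← R4 + (5/2)·R3: [0, 0, 0, 14, -6]
R5 ← R5 − (13/6)·R3: [0, 0, 0, -35/3, 5]
R5 ← R5 + (5/6)·R4: [0, 0, 0, 0, 0]
Echelon form has 4 nonzero rows, so rank(C) = 4.
The rank gives the maximum number of linearly independent columns: 4.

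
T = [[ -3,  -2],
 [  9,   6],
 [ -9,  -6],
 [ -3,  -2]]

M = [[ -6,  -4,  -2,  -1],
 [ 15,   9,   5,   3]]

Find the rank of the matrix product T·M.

First compute TM:
[[-12,  -6,  -4,  -3],
 [ 36,  18,  12,   9],
 [-36, -18, -12,  -9],
 [-12,  -6,  -4,  -3]]
Now row reduce the product.
R2 ← R2 + (3)·R1: [0, 0, 0, 0]
R3 ← R3 − (3)·R1: [0, 0, 0, 0]
R4 ← R4 − R1: [0, 0, 0, 0]
1 nonzero row, so rank(TM) = 1.

1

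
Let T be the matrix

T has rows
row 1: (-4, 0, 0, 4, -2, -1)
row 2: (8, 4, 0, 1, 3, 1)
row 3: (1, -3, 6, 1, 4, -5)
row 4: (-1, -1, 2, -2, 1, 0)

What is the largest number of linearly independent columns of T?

4

Row reduce to echelon form.
R2 ← R2 + (2)·R1: [0, 4, 0, 9, -1, -1]
R3 ← R3 + (1/4)·R1: [0, -3, 6, 2, 7/2, -21/4]
R4 ← R4 − (1/4)·R1: [0, -1, 2, -3, 3/2, 1/4]
R3 ← R3 + (3/4)·R2: [0, 0, 6, 35/4, 11/4, -6]
R4 ← R4 + (1/4)·R2: [0, 0, 2, -3/4, 5/4, 0]
R4 ← R4 − (1/3)·R3: [0, 0, 0, -11/3, 1/3, 2]
Echelon form has 4 nonzero rows, so rank(T) = 4.
The rank gives the maximum number of linearly independent columns: 4.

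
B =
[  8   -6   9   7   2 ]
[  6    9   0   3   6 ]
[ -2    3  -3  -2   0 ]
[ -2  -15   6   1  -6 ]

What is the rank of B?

2

Row reduce to echelon form.
R2 ← R2 − (3/4)·R1: [0, 27/2, -27/4, -9/4, 9/2]
R3 ← R3 + (1/4)·R1: [0, 3/2, -3/4, -1/4, 1/2]
R4 ← R4 + (1/4)·R1: [0, -33/2, 33/4, 11/4, -11/2]
R3 ← R3 − (1/9)·R2: [0, 0, 0, 0, 0]
R4 ← R4 + (11/9)·R2: [0, 0, 0, 0, 0]
Echelon form has 2 nonzero rows, so rank(B) = 2.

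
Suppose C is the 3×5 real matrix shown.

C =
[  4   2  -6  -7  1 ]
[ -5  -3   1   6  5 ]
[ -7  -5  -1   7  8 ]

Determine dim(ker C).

Row reduce to echelon form.
R2 ← R2 + (5/4)·R1: [0, -1/2, -13/2, -11/4, 25/4]
R3 ← R3 + (7/4)·R1: [0, -3/2, -23/2, -21/4, 39/4]
R3 ← R3 − (3)·R2: [0, 0, 8, 3, -9]
3 nonzero rows, so rank(C) = 3.
C has 5 columns; by rank–nullity, nullity = 5 − 3 = 2.

2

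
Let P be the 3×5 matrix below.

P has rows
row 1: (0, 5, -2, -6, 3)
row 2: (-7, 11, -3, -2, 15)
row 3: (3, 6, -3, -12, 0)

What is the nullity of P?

Row reduce to echelon form.
Swap R1 ↔ R2
R3 ← R3 + (3/7)·R1: [0, 75/7, -30/7, -90/7, 45/7]
R3 ← R3 − (15/7)·R2: [0, 0, 0, 0, 0]
2 nonzero rows, so rank(P) = 2.
P has 5 columns; by rank–nullity, nullity = 5 − 2 = 3.

3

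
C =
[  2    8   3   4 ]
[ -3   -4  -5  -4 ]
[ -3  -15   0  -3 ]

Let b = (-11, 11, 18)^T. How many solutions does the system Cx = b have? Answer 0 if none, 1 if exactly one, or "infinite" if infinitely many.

infinite

Row reduce the augmented matrix [C | b].
R2 ← R2 + (3/2)·R1: [0, 8, -1/2, 2, -11/2]
R3 ← R3 + (3/2)·R1: [0, -3, 9/2, 3, 3/2]
R3 ← R3 + (3/8)·R2: [0, 0, 69/16, 15/4, -9/16]
The echelon form has 3 nonzero rows, and every pivot lies in the first 4 columns, so rank(C) = rank([C|b]) = 3.
The system is consistent.
rank = 3 < 4 unknowns, so there are infinitely many solutions.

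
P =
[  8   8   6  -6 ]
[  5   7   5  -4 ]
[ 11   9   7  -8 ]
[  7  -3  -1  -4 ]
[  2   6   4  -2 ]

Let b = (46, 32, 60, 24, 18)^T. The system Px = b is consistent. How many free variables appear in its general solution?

2

Row reduce the augmented matrix [P | b].
R2 ← R2 − (5/8)·R1: [0, 2, 5/4, -1/4, 13/4]
R3 ← R3 − (11/8)·R1: [0, -2, -5/4, 1/4, -13/4]
R4 ← R4 − (7/8)·R1: [0, -10, -25/4, 5/4, -65/4]
R5 ← R5 − (1/4)·R1: [0, 4, 5/2, -1/2, 13/2]
R3 ← R3 + R2: [0, 0, 0, 0, 0]
R4 ← R4 + (5)·R2: [0, 0, 0, 0, 0]
R5 ← R5 − (2)·R2: [0, 0, 0, 0, 0]
The echelon form has 2 nonzero rows, and every pivot lies in the first 4 columns, so rank(P) = rank([P|b]) = 2.
The system is consistent.
Free variables = (unknowns) − (rank) = 4 − 2 = 2.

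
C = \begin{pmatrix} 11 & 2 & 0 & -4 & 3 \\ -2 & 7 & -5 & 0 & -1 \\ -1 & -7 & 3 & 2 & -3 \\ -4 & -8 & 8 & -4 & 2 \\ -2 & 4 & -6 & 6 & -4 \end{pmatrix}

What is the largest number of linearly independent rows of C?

Row reduce to echelon form.
R2 ← R2 + (2/11)·R1: [0, 81/11, -5, -8/11, -5/11]
R3 ← R3 + (1/11)·R1: [0, -75/11, 3, 18/11, -30/11]
R4 ← R4 + (4/11)·R1: [0, -80/11, 8, -60/11, 34/11]
R5 ← R5 + (2/11)·R1: [0, 48/11, -6, 58/11, -38/11]
R3 ← R3 + (25/27)·R2: [0, 0, -44/27, 26/27, -85/27]
R4 ← R4 + (80/81)·R2: [0, 0, 248/81, -500/81, 214/81]
R5 ← R5 − (16/27)·R2: [0, 0, -82/27, 154/27, -86/27]
R4 ← R4 + (62/33)·R3: [0, 0, 0, -48/11, -36/11]
R5 ← R5 − (41/22)·R3: [0, 0, 0, 43/11, 59/22]
R5 ← R5 + (43/48)·R4: [0, 0, 0, 0, -1/4]
Echelon form has 5 nonzero rows, so rank(C) = 5.
The rank gives the maximum number of linearly independent rows: 5.

5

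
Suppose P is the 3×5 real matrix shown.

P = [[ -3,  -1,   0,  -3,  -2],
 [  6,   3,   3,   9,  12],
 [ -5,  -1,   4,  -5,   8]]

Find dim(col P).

3

Row reduce to echelon form.
R2 ← R2 + (2)·R1: [0, 1, 3, 3, 8]
R3 ← R3 − (5/3)·R1: [0, 2/3, 4, 0, 34/3]
R3 ← R3 − (2/3)·R2: [0, 0, 2, -2, 6]
Echelon form has 3 nonzero rows, so rank(P) = 3.
The column space has dimension equal to the rank: 3.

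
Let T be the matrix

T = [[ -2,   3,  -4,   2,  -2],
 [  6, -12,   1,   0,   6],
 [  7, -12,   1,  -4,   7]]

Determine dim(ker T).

Row reduce to echelon form.
R2 ← R2 + (3)·R1: [0, -3, -11, 6, 0]
R3 ← R3 + (7/2)·R1: [0, -3/2, -13, 3, 0]
R3 ← R3 − (1/2)·R2: [0, 0, -15/2, 0, 0]
3 nonzero rows, so rank(T) = 3.
T has 5 columns; by rank–nullity, nullity = 5 − 3 = 2.

2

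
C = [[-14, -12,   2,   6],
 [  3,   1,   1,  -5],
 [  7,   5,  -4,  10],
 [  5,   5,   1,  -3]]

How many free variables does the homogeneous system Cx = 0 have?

Row reduce to echelon form.
R2 ← R2 + (3/14)·R1: [0, -11/7, 10/7, -26/7]
R3 ← R3 + (1/2)·R1: [0, -1, -3, 13]
R4 ← R4 + (5/14)·R1: [0, 5/7, 12/7, -6/7]
R3 ← R3 − (7/11)·R2: [0, 0, -43/11, 169/11]
R4 ← R4 + (5/11)·R2: [0, 0, 26/11, -28/11]
R4 ← R4 + (26/43)·R3: [0, 0, 0, 290/43]
4 nonzero rows, so rank(C) = 4.
C has 4 columns; by rank–nullity, nullity = 4 − 4 = 0.

0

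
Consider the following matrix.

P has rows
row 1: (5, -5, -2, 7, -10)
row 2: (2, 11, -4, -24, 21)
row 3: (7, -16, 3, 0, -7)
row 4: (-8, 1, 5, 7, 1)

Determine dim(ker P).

1

Row reduce to echelon form.
R2 ← R2 − (2/5)·R1: [0, 13, -16/5, -134/5, 25]
R3 ← R3 − (7/5)·R1: [0, -9, 29/5, -49/5, 7]
R4 ← R4 + (8/5)·R1: [0, -7, 9/5, 91/5, -15]
R3 ← R3 + (9/13)·R2: [0, 0, 233/65, -1843/65, 316/13]
R4 ← R4 + (7/13)·R2: [0, 0, 1/13, 49/13, -20/13]
R4 ← R4 − (5/233)·R3: [0, 0, 0, 1020/233, -480/233]
4 nonzero rows, so rank(P) = 4.
P has 5 columns; by rank–nullity, nullity = 5 − 4 = 1.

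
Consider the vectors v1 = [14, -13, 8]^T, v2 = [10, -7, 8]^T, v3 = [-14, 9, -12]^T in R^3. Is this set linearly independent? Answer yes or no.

no

Form the matrix with these vectors as rows and row reduce.
R2 ← R2 − (5/7)·R1: [0, 16/7, 16/7]
R3 ← R3 + R1: [0, -4, -4]
R3 ← R3 + (7/4)·R2: [0, 0, 0]
2 nonzero rows, so the 3 vectors span a space of dimension 2.
Since 2 < 3, the vectors are linearly dependent.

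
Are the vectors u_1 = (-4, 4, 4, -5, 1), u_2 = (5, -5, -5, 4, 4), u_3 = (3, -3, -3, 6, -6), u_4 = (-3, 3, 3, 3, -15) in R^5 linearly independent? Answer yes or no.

Form the matrix with these vectors as rows and row reduce.
R2 ← R2 + (5/4)·R1: [0, 0, 0, -9/4, 21/4]
R3 ← R3 + (3/4)·R1: [0, 0, 0, 9/4, -21/4]
R4 ← R4 − (3/4)·R1: [0, 0, 0, 27/4, -63/4]
R3 ← R3 + R2: [0, 0, 0, 0, 0]
R4 ← R4 + (3)·R2: [0, 0, 0, 0, 0]
2 nonzero rows, so the 4 vectors span a space of dimension 2.
Since 2 < 4, the vectors are linearly dependent.

no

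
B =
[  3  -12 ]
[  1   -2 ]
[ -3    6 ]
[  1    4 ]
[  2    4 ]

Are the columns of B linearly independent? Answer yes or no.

yes

Row reduce B to echelon form.
R2 ← R2 − (1/3)·R1: [0, 2]
R3 ← R3 + R1: [0, -6]
R4 ← R4 − (1/3)·R1: [0, 8]
R5 ← R5 − (2/3)·R1: [0, 12]
R3 ← R3 + (3)·R2: [0, 0]
R4 ← R4 − (4)·R2: [0, 0]
R5 ← R5 − (6)·R2: [0, 0]
2 pivots among 2 columns.
Every column is a pivot column, so the columns are linearly independent.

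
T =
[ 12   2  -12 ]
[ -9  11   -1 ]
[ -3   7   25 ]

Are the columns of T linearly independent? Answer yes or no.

Row reduce T to echelon form.
R2 ← R2 + (3/4)·R1: [0, 25/2, -10]
R3 ← R3 + (1/4)·R1: [0, 15/2, 22]
R3 ← R3 − (3/5)·R2: [0, 0, 28]
3 pivots among 3 columns.
Every column is a pivot column, so the columns are linearly independent.

yes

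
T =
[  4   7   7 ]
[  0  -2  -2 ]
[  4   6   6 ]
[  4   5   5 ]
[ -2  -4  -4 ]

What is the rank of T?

Row reduce to echelon form.
R3 ← R3 − R1: [0, -1, -1]
R4 ← R4 − R1: [0, -2, -2]
R5 ← R5 + (1/2)·R1: [0, -1/2, -1/2]
R3 ← R3 − (1/2)·R2: [0, 0, 0]
R4 ← R4 − R2: [0, 0, 0]
R5 ← R5 − (1/4)·R2: [0, 0, 0]
Echelon form has 2 nonzero rows, so rank(T) = 2.

2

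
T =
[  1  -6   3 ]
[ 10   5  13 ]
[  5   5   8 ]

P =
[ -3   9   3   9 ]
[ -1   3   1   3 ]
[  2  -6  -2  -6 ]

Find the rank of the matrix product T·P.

First compute TP:
[[  9, -27,  -9, -27],
 [ -9,  27,   9,  27],
 [ -4,  12,   4,  12]]
Now row reduce the product.
R2 ← R2 + R1: [0, 0, 0, 0]
R3 ← R3 + (4/9)·R1: [0, 0, 0, 0]
1 nonzero row, so rank(TP) = 1.

1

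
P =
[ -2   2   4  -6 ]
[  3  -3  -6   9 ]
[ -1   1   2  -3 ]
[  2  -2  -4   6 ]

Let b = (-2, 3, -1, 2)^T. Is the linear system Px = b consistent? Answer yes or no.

yes

Row reduce the augmented matrix [P | b].
R2 ← R2 + (3/2)·R1: [0, 0, 0, 0, 0]
R3 ← R3 − (1/2)·R1: [0, 0, 0, 0, 0]
R4 ← R4 + R1: [0, 0, 0, 0, 0]
The echelon form has 1 nonzero rows, and every pivot lies in the first 4 columns, so rank(P) = rank([P|b]) = 1.
The system is consistent.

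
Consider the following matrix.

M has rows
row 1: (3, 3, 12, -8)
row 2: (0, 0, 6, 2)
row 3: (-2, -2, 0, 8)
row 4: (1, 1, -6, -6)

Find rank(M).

Row reduce to echelon form.
R3 ← R3 + (2/3)·R1: [0, 0, 8, 8/3]
R4 ← R4 − (1/3)·R1: [0, 0, -10, -10/3]
R3 ← R3 − (4/3)·R2: [0, 0, 0, 0]
R4 ← R4 + (5/3)·R2: [0, 0, 0, 0]
Echelon form has 2 nonzero rows, so rank(M) = 2.

2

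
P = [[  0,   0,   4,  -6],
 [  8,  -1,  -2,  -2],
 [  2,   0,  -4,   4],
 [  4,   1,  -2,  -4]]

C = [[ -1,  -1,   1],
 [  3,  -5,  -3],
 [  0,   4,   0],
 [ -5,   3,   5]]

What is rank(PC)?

First compute PC:
[[ 30,  -2, -30],
 [ -1, -17,   1],
 [-22,  -6,  22],
 [ 19, -29, -19]]
Now row reduce the product.
R2 ← R2 + (1/30)·R1: [0, -256/15, 0]
R3 ← R3 + (11/15)·R1: [0, -112/15, 0]
R4 ← R4 − (19/30)·R1: [0, -416/15, 0]
R3 ← R3 − (7/16)·R2: [0, 0, 0]
R4 ← R4 − (13/8)·R2: [0, 0, 0]
2 nonzero rows, so rank(PC) = 2.

2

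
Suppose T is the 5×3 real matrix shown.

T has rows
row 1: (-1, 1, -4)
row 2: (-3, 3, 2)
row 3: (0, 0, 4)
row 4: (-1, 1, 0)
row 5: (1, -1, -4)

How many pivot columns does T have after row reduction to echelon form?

2

Row reduce to echelon form.
R2 ← R2 − (3)·R1: [0, 0, 14]
R4 ← R4 − R1: [0, 0, 4]
R5 ← R5 + R1: [0, 0, -8]
R3 ← R3 − (2/7)·R2: [0, 0, 0]
R4 ← R4 − (2/7)·R2: [0, 0, 0]
R5 ← R5 + (4/7)·R2: [0, 0, 0]
Echelon form has 2 nonzero rows, so rank(T) = 2.
Each nonzero row contributes one pivot column: 2 pivot columns.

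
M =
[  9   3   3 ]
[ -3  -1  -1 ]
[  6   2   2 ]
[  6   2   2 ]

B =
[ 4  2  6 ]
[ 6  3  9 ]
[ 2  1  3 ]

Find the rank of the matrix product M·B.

1

First compute MB:
[[ 60,  30,  90],
 [-20, -10, -30],
 [ 40,  20,  60],
 [ 40,  20,  60]]
Now row reduce the product.
R2 ← R2 + (1/3)·R1: [0, 0, 0]
R3 ← R3 − (2/3)·R1: [0, 0, 0]
R4 ← R4 − (2/3)·R1: [0, 0, 0]
1 nonzero row, so rank(MB) = 1.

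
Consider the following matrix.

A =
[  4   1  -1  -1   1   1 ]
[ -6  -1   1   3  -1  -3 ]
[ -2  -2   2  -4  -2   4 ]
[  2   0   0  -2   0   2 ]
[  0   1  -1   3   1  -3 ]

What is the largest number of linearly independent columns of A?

2

Row reduce to echelon form.
R2 ← R2 + (3/2)·R1: [0, 1/2, -1/2, 3/2, 1/2, -3/2]
R3 ← R3 + (1/2)·R1: [0, -3/2, 3/2, -9/2, -3/2, 9/2]
R4 ← R4 − (1/2)·R1: [0, -1/2, 1/2, -3/2, -1/2, 3/2]
R3 ← R3 + (3)·R2: [0, 0, 0, 0, 0, 0]
R4 ← R4 + R2: [0, 0, 0, 0, 0, 0]
R5 ← R5 − (2)·R2: [0, 0, 0, 0, 0, 0]
Echelon form has 2 nonzero rows, so rank(A) = 2.
The rank gives the maximum number of linearly independent columns: 2.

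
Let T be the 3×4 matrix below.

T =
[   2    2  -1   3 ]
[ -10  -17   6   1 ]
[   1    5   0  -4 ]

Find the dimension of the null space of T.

Row reduce to echelon form.
R2 ← R2 + (5)·R1: [0, -7, 1, 16]
R3 ← R3 − (1/2)·R1: [0, 4, 1/2, -11/2]
R3 ← R3 + (4/7)·R2: [0, 0, 15/14, 51/14]
3 nonzero rows, so rank(T) = 3.
T has 4 columns; by rank–nullity, nullity = 4 − 3 = 1.

1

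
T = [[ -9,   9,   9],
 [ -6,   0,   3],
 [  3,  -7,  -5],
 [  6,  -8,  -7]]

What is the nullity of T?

Row reduce to echelon form.
R2 ← R2 − (2/3)·R1: [0, -6, -3]
R3 ← R3 + (1/3)·R1: [0, -4, -2]
R4 ← R4 + (2/3)·R1: [0, -2, -1]
R3 ← R3 − (2/3)·R2: [0, 0, 0]
R4 ← R4 − (1/3)·R2: [0, 0, 0]
2 nonzero rows, so rank(T) = 2.
T has 3 columns; by rank–nullity, nullity = 3 − 2 = 1.

1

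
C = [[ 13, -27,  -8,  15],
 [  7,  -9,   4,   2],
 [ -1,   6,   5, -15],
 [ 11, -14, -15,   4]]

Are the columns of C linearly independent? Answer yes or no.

Row reduce C to echelon form.
R2 ← R2 − (7/13)·R1: [0, 72/13, 108/13, -79/13]
R3 ← R3 + (1/13)·R1: [0, 51/13, 57/13, -180/13]
R4 ← R4 − (11/13)·R1: [0, 115/13, -107/13, -113/13]
R3 ← R3 − (17/24)·R2: [0, 0, -3/2, -229/24]
R4 ← R4 − (115/72)·R2: [0, 0, -43/2, 73/72]
R4 ← R4 − (43/3)·R3: [0, 0, 0, 1240/9]
4 pivots among 4 columns.
Every column is a pivot column, so the columns are linearly independent.

yes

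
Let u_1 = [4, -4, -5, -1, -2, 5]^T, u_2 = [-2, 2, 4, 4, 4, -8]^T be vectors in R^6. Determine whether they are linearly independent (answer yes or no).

yes

Form the matrix with these vectors as rows and row reduce.
R2 ← R2 + (1/2)·R1: [0, 0, 3/2, 7/2, 3, -11/2]
2 nonzero rows, so the 2 vectors span a space of dimension 2.
Since 2 = 2, the vectors are linearly independent.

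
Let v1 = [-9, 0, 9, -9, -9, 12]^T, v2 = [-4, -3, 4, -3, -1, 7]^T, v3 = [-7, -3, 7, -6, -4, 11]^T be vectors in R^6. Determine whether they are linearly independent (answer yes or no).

no

Form the matrix with these vectors as rows and row reduce.
R2 ← R2 − (4/9)·R1: [0, -3, 0, 1, 3, 5/3]
R3 ← R3 − (7/9)·R1: [0, -3, 0, 1, 3, 5/3]
R3 ← R3 − R2: [0, 0, 0, 0, 0, 0]
2 nonzero rows, so the 3 vectors span a space of dimension 2.
Since 2 < 3, the vectors are linearly dependent.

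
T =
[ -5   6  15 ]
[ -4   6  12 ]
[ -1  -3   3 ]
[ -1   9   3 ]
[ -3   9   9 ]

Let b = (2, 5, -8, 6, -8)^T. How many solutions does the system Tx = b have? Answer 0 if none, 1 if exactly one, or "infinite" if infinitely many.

Row reduce the augmented matrix [T | b].
R2 ← R2 − (4/5)·R1: [0, 6/5, 0, 17/5]
R3 ← R3 − (1/5)·R1: [0, -21/5, 0, -42/5]
R4 ← R4 − (1/5)·R1: [0, 39/5, 0, 28/5]
R5 ← R5 − (3/5)·R1: [0, 27/5, 0, -46/5]
R3 ← R3 + (7/2)·R2: [0, 0, 0, 7/2]
R4 ← R4 − (13/2)·R2: [0, 0, 0, -33/2]
R5 ← R5 − (9/2)·R2: [0, 0, 0, -49/2]
R4 ← R4 + (33/7)·R3: [0, 0, 0, 0]
R5 ← R5 + (7)·R3: [0, 0, 0, 0]
The echelon form has 3 nonzero rows; the last pivot sits in the augmented column, so rank(T) = 2 but rank([T|b]) = 3.
Since the ranks differ, the system is inconsistent.
It has no solutions.

0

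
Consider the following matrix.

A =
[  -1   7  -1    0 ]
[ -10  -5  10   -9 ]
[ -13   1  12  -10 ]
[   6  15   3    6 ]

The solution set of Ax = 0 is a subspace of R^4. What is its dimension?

0

Row reduce to echelon form.
R2 ← R2 − (10)·R1: [0, -75, 20, -9]
R3 ← R3 − (13)·R1: [0, -90, 25, -10]
R4 ← R4 + (6)·R1: [0, 57, -3, 6]
R3 ← R3 − (6/5)·R2: [0, 0, 1, 4/5]
R4 ← R4 + (19/25)·R2: [0, 0, 61/5, -21/25]
R4 ← R4 − (61/5)·R3: [0, 0, 0, -53/5]
4 nonzero rows, so rank(A) = 4.
A has 4 columns; by rank–nullity, nullity = 4 − 4 = 0.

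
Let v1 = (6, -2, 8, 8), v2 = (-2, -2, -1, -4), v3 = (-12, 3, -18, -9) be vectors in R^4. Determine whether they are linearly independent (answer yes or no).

yes

Form the matrix with these vectors as rows and row reduce.
R2 ← R2 + (1/3)·R1: [0, -8/3, 5/3, -4/3]
R3 ← R3 + (2)·R1: [0, -1, -2, 7]
R3 ← R3 − (3/8)·R2: [0, 0, -21/8, 15/2]
3 nonzero rows, so the 3 vectors span a space of dimension 3.
Since 3 = 3, the vectors are linearly independent.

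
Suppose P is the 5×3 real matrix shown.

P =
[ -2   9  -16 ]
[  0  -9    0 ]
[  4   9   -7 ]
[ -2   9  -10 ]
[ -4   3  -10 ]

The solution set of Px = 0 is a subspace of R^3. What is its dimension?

0

Row reduce to echelon form.
R3 ← R3 + (2)·R1: [0, 27, -39]
R4 ← R4 − R1: [0, 0, 6]
R5 ← R5 − (2)·R1: [0, -15, 22]
R3 ← R3 + (3)·R2: [0, 0, -39]
R5 ← R5 − (5/3)·R2: [0, 0, 22]
R4 ← R4 + (2/13)·R3: [0, 0, 0]
R5 ← R5 + (22/39)·R3: [0, 0, 0]
3 nonzero rows, so rank(P) = 3.
P has 3 columns; by rank–nullity, nullity = 3 − 3 = 0.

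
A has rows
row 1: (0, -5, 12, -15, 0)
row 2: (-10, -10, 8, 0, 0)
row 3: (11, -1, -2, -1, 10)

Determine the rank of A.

Row reduce to echelon form.
Swap R1 ↔ R2
R3 ← R3 + (11/10)·R1: [0, -12, 34/5, -1, 10]
R3 ← R3 − (12/5)·R2: [0, 0, -22, 35, 10]
Echelon form has 3 nonzero rows, so rank(A) = 3.

3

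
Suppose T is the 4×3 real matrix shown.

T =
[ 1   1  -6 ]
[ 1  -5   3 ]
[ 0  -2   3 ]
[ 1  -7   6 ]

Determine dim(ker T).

1

Row reduce to echelon form.
R2 ← R2 − R1: [0, -6, 9]
R4 ← R4 − R1: [0, -8, 12]
R3 ← R3 − (1/3)·R2: [0, 0, 0]
R4 ← R4 − (4/3)·R2: [0, 0, 0]
2 nonzero rows, so rank(T) = 2.
T has 3 columns; by rank–nullity, nullity = 3 − 2 = 1.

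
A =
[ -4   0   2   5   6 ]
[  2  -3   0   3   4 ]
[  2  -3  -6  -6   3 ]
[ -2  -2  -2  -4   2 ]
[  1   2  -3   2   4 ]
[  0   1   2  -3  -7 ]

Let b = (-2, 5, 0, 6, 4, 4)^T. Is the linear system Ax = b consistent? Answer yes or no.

Row reduce the augmented matrix [A | b].
R2 ← R2 + (1/2)·R1: [0, -3, 1, 11/2, 7, 4]
R3 ← R3 + (1/2)·R1: [0, -3, -5, -7/2, 6, -1]
R4 ← R4 − (1/2)·R1: [0, -2, -3, -13/2, -1, 7]
R5 ← R5 + (1/4)·R1: [0, 2, -5/2, 13/4, 11/2, 7/2]
R3 ← R3 − R2: [0, 0, -6, -9, -1, -5]
R4 ← R4 − (2/3)·R2: [0, 0, -11/3, -61/6, -17/3, 13/3]
R5 ← R5 + (2/3)·R2: [0, 0, -11/6, 83/12, 61/6, 37/6]
R6 ← R6 + (1/3)·R2: [0, 0, 7/3, -7/6, -14/3, 16/3]
R4 ← R4 − (11/18)·R3: [0, 0, 0, -14/3, -91/18, 133/18]
R5 ← R5 − (11/36)·R3: [0, 0, 0, 29/3, 377/36, 277/36]
R6 ← R6 + (7/18)·R3: [0, 0, 0, -14/3, -91/18, 61/18]
R5 ← R5 + (29/14)·R4: [0, 0, 0, 0, 0, 23]
R6 ← R6 − R4: [0, 0, 0, 0, 0, -4]
R6 ← R6 + (4/23)·R5: [0, 0, 0, 0, 0, 0]
The echelon form has 5 nonzero rows; the last pivot sits in the augmented column, so rank(A) = 4 but rank([A|b]) = 5.
Since the ranks differ, the system is inconsistent.

no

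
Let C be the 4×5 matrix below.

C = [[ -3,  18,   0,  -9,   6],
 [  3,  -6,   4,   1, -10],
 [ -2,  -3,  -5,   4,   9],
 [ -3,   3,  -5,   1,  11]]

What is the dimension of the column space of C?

Row reduce to echelon form.
R2 ← R2 + R1: [0, 12, 4, -8, -4]
R3 ← R3 − (2/3)·R1: [0, -15, -5, 10, 5]
R4 ← R4 − R1: [0, -15, -5, 10, 5]
R3 ← R3 + (5/4)·R2: [0, 0, 0, 0, 0]
R4 ← R4 + (5/4)·R2: [0, 0, 0, 0, 0]
Echelon form has 2 nonzero rows, so rank(C) = 2.
The column space has dimension equal to the rank: 2.

2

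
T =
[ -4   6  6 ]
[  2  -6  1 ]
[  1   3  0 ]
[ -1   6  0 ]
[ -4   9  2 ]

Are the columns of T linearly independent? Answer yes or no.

Row reduce T to echelon form.
R2 ← R2 + (1/2)·R1: [0, -3, 4]
R3 ← R3 + (1/4)·R1: [0, 9/2, 3/2]
R4 ← R4 − (1/4)·R1: [0, 9/2, -3/2]
R5 ← R5 − R1: [0, 3, -4]
R3 ← R3 + (3/2)·R2: [0, 0, 15/2]
R4 ← R4 + (3/2)·R2: [0, 0, 9/2]
R5 ← R5 + R2: [0, 0, 0]
R4 ← R4 − (3/5)·R3: [0, 0, 0]
3 pivots among 3 columns.
Every column is a pivot column, so the columns are linearly independent.

yes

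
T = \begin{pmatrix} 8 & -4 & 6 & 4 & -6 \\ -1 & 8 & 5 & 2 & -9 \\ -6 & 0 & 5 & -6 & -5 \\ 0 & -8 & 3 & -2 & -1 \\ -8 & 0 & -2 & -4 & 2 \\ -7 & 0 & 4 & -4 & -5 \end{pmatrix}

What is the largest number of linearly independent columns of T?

4

Row reduce to echelon form.
R2 ← R2 + (1/8)·R1: [0, 15/2, 23/4, 5/2, -39/4]
R3 ← R3 + (3/4)·R1: [0, -3, 19/2, -3, -19/2]
R5 ← R5 + R1: [0, -4, 4, 0, -4]
R6 ← R6 + (7/8)·R1: [0, -7/2, 37/4, -1/2, -41/4]
R3 ← R3 + (2/5)·R2: [0, 0, 59/5, -2, -67/5]
R4 ← R4 + (16/15)·R2: [0, 0, 137/15, 2/3, -57/5]
R5 ← R5 + (8/15)·R2: [0, 0, 106/15, 4/3, -46/5]
R6 ← R6 + (7/15)·R2: [0, 0, 179/15, 2/3, -74/5]
R4 ← R4 − (137/177)·R3: [0, 0, 0, 392/177, -182/177]
R5 ← R5 − (106/177)·R3: [0, 0, 0, 448/177, -208/177]
R6 ← R6 − (179/177)·R3: [0, 0, 0, 476/177, -221/177]
R5 ← R5 − (8/7)·R4: [0, 0, 0, 0, 0]
R6 ← R6 − (17/14)·R4: [0, 0, 0, 0, 0]
Echelon form has 4 nonzero rows, so rank(T) = 4.
The rank gives the maximum number of linearly independent columns: 4.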